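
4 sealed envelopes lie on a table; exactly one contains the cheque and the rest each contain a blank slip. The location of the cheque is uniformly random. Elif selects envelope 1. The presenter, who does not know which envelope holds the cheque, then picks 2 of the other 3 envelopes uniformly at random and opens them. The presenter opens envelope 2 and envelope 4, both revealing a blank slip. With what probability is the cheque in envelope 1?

Consider each possible location of the cheque in turn.
If it is in either of envelopes 1 and 3 (prior 1/4 each): the presenter picks exactly this set with probability 1/3 regardless, and none is the prize; weight (1/4)·(1/3) = 1/12 each.
If it is in either of envelopes 2 and 4 (prior 1/4 each): that envelope was opened and seen not to hold the prize — ruled out; weight (1/4)·0 = 0 each.
The weights sum to 1/6.
So P(the cheque in envelope 1 | the presenter opened envelope 2 and envelope 4) = (1/12) / (1/6) = 1/2.

1/2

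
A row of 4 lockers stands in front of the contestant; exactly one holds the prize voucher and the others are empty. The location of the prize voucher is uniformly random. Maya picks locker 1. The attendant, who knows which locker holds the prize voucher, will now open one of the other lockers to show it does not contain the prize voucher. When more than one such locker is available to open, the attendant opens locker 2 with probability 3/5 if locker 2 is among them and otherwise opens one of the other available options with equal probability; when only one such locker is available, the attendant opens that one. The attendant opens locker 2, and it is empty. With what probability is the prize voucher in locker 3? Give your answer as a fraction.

Apply Bayes' rule, conditioning on where the prize voucher actually is.
If it is in any of lockers 1, 3, and 4 (prior 1/4 each): locker 2 is available, opened with probability 3/5; weight (1/4)·(3/5) = 3/20 each.
If it is in locker 2 (prior 1/4): the attendant opened locker 2, so this case is ruled out; weight (1/4)·0 = 0.
The weights sum to 9/20.
So P(the prize voucher in locker 3 | the attendant opened locker 2) = (3/20) / (9/20) = 1/3.

1/3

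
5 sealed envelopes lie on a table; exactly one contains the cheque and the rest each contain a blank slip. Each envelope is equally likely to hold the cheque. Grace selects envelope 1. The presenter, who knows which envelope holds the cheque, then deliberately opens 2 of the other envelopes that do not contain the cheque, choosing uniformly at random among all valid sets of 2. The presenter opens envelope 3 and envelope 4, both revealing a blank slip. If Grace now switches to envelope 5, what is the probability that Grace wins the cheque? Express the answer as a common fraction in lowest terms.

Apply Bayes' rule, conditioning on where the cheque actually is.
If it is in envelope 1 (prior 1/5): the presenter has 6 equally likely choices, so probability 1/6; weight (1/5)·(1/6) = 1/30.
If it is in either of envelopes 2 and 5 (prior 1/5 each): the presenter has 3 equally likely choices, so probability 1/3; weight (1/5)·(1/3) = 1/15 each.
If it is in either of envelopes 3 and 4 (prior 1/5 each): that envelope was opened and seen not to hold the prize — ruled out; weight (1/5)·0 = 0 each.
The weights sum to 1/6.
So P(the cheque in envelope 5 | the presenter opened envelope 3 and envelope 4) = (1/15) / (1/6) = 2/5.

2/5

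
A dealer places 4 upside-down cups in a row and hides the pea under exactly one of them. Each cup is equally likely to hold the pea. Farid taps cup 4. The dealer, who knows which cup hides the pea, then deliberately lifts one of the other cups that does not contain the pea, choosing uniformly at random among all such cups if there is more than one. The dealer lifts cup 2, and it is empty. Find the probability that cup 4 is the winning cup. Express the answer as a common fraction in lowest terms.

Consider each possible location of the pea in turn.
If it is under either of cups 1 and 3 (prior 1/4 each): the dealer has 2 equally likely choices, so probability 1/2; weight (1/4)·(1/2) = 1/8 each.
If it is under cup 2 (prior 1/4): the dealer opened cup 2, so this case is ruled out; weight (1/4)·0 = 0.
If it is under cup 4 (prior 1/4): the dealer has 3 equally likely choices, so probability 1/3; weight (1/4)·(1/3) = 1/12.
The weights sum to 1/3.
So P(the pea under cup 4 | the dealer opened cup 2) = (1/12) / (1/3) = 1/4.

1/4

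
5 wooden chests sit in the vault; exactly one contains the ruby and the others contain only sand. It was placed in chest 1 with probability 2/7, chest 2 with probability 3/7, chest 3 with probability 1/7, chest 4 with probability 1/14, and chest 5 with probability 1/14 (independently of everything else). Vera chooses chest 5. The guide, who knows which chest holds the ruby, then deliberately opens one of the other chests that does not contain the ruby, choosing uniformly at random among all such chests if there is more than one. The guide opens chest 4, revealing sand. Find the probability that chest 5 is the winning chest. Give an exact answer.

1/17

Condition on the true location of the ruby.
If it is in chest 1 (prior 2/7): the guide has 3 equally likely choices, so probability 1/3; weight (2/7)·(1/3) = 2/21.
If it is in chest 2 (prior 3/7): the guide has 3 equally likely choices, so probability 1/3; weight (3/7)·(1/3) = 1/7.
If it is in chest 3 (prior 1/7): the guide has 3 equally likely choices, so probability 1/3; weight (1/7)·(1/3) = 1/21.
If it is in chest 4 (prior 1/14): the guide opened chest 4, so this case is ruled out; weight (1/14)·0 = 0.
If it is in chest 5 (prior 1/14): the guide has 4 equally likely choices, so probability 1/4; weight (1/14)·(1/4) = 1/56.
The weights sum to 17/56.
So P(the ruby in chest 5 | the guide opened chest 4) = (1/56) / (17/56) = 1/17.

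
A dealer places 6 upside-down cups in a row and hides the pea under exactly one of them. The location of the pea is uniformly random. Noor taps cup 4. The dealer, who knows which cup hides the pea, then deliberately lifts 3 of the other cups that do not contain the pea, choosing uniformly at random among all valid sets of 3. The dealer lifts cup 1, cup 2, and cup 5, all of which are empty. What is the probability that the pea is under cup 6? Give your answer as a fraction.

Apply Bayes' rule, conditioning on where the pea actually is.
If it is under any of cups 1, 2, and 5 (prior 1/6 each): that cup was opened and seen not to hold the prize — ruled out; weight (1/6)·0 = 0 each.
If it is under either of cups 3 and 6 (prior 1/6 each): the dealer has 4 equally likely choices, so probability 1/4; weight (1/6)·(1/4) = 1/24 each.
If it is under cup 4 (prior 1/6): the dealer has 10 equally likely choices, so probability 1/10; weight (1/6)·(1/10) = 1/60.
The weights sum to 1/10.
So P(the pea under cup 6 | the dealer opened cup 1, cup 2, and cup 5) = (1/24) / (1/10) = 5/12.

5/12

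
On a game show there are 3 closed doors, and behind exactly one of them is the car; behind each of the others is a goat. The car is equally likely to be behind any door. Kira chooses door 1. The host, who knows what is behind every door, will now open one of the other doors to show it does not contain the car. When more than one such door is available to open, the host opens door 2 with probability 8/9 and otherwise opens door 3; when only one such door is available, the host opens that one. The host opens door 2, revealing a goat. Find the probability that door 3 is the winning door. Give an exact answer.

Condition on the true location of the car.
If it is behind door 1 (prior 1/3): door 2 is available, opened with probability 8/9; weight (1/3)·(8/9) = 8/27.
If it is behind door 2 (prior 1/3): the host opened door 2, so this case is ruled out; weight (1/3)·0 = 0.
If it is behind door 3 (prior 1/3): only door 2 is available, probability 1; weight (1/3)·1 = 1/3.
The weights sum to 17/27.
So P(the car behind door 3 | the host opened door 2) = (1/3) / (17/27) = 9/17.

9/17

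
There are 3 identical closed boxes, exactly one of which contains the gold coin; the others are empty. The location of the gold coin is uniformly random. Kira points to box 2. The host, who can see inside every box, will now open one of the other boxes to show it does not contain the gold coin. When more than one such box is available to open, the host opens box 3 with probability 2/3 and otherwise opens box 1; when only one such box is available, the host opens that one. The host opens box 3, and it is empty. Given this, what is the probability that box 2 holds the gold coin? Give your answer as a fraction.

Condition on the true location of the gold coin.
If it is in box 1 (prior 1/3): only box 3 is available, probability 1; weight (1/3)·1 = 1/3.
If it is in box 2 (prior 1/3): box 3 is available, opened with probability 2/3; weight (1/3)·(2/3) = 2/9.
If it is in box 3 (prior 1/3): the host opened box 3, so this case is ruled out; weight (1/3)·0 = 0.
The weights sum to 5/9.
So P(the gold coin in box 2 | the host opened box 3) = (2/9) / (5/9) = 2/5.

2/5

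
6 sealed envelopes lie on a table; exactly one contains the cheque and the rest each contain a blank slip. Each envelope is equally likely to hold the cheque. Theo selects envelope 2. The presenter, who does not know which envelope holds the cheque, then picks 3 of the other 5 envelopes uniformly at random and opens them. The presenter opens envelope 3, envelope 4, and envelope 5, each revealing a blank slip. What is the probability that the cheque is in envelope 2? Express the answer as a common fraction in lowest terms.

1/3

Condition on the true location of the cheque.
If it is in any of envelopes 1, 2, and 6 (prior 1/6 each): the presenter picks exactly this set with probability 1/10 regardless, and none is the prize; weight (1/6)·(1/10) = 1/60 each.
If it is in any of envelopes 3, 4, and 5 (prior 1/6 each): that envelope was opened and seen not to hold the prize — ruled out; weight (1/6)·0 = 0 each.
The weights sum to 1/20.
So P(the cheque in envelope 2 | the presenter opened envelope 3, envelope 4, and envelope 5) = (1/60) / (1/20) = 1/3.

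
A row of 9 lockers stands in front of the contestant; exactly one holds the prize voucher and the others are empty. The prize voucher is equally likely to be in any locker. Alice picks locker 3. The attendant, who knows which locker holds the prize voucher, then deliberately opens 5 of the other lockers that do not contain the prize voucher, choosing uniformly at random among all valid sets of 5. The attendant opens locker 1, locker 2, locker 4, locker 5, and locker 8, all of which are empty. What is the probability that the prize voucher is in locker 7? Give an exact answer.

Consider each possible location of the prize voucher in turn.
If it is in any of lockers 1, 2, 4, 5, and 8 (prior 1/9 each): that locker was opened and seen not to hold the prize — ruled out; weight (1/9)·0 = 0 each.
If it is in locker 3 (prior 1/9): the attendant has 56 equally likely choices, so probability 1/56; weight (1/9)·(1/56) = 1/504.
If it is in any of lockers 6, 7, and 9 (prior 1/9 each): the attendant has 21 equally likely choices, so probability 1/21; weight (1/9)·(1/21) = 1/189 each.
The weights sum to 1/56.
So P(the prize voucher in locker 7 | the attendant opened locker 1, locker 2, locker 4, locker 5, and locker 8) = (1/189) / (1/56) = 8/27.

8/27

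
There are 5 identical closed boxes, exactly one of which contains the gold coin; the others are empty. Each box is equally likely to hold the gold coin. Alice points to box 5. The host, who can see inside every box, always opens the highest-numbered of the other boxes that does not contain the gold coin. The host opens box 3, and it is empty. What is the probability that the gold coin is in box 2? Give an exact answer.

Consider each possible location of the gold coin in turn.
If it is in any of boxes 1, 2, and 5 (prior 1/5 each): the host would have opened box 4 instead, probability 0; weight (1/5)·0 = 0 each.
If it is in box 3 (prior 1/5): the host opened box 3, so this case is ruled out; weight (1/5)·0 = 0.
If it is in box 4 (prior 1/5): box 3 is the highest-numbered option available, probability 1; weight (1/5)·1 = 1/5.
The weights sum to 1/5.
So P(the gold coin in box 2 | the host opened box 3) = 0 / (1/5) = 0.

0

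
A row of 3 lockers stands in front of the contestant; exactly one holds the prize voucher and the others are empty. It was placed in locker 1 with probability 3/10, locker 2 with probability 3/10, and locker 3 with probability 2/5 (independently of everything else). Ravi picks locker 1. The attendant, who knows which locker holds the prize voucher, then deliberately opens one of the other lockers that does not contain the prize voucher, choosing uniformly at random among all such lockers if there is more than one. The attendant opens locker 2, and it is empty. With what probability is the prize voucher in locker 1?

3/11

Condition on the true location of the prize voucher.
If it is in locker 1 (prior 3/10): the attendant has 2 equally likely choices, so probability 1/2; weight (3/10)·(1/2) = 3/20.
If it is in locker 2 (prior 3/10): the attendant opened locker 2, so this case is ruled out; weight (3/10)·0 = 0.
If it is in locker 3 (prior 2/5): the attendant has no choice, probability 1; weight (2/5)·1 = 2/5.
The weights sum to 11/20.
So P(the prize voucher in locker 1 | the attendant opened locker 2) = (3/20) / (11/20) = 3/11.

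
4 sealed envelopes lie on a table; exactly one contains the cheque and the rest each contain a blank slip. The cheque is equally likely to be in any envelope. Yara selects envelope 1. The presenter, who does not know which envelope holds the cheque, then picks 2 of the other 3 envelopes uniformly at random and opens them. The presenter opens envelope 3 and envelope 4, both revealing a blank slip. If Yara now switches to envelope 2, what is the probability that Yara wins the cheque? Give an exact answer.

1/2

Because the presenter chose which envelopes to open without knowing where the cheque is, the choice is independent of the prize location. Learning that none of the 2 opened envelopes holds the cheque simply rules out those 2 locations and leaves the remaining 2 envelopes still equally likely by symmetry.
So P(the cheque in envelope 2) = 1/2.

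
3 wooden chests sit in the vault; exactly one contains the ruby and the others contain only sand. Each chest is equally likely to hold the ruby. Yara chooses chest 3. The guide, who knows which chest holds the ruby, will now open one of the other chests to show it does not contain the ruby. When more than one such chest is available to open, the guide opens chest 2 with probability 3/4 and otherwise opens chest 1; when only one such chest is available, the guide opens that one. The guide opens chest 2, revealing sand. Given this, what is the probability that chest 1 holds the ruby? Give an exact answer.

4/7

Apply Bayes' rule, conditioning on where the ruby actually is.
If it is in chest 1 (prior 1/3): only chest 2 is available, probability 1; weight (1/3)·1 = 1/3.
If it is in chest 2 (prior 1/3): the guide opened chest 2, so this case is ruled out; weight (1/3)·0 = 0.
If it is in chest 3 (prior 1/3): chest 2 is available, opened with probability 3/4; weight (1/3)·(3/4) = 1/4.
The weights sum to 7/12.
So P(the ruby in chest 1 | the guide opened chest 2) = (1/3) / (7/12) = 4/7.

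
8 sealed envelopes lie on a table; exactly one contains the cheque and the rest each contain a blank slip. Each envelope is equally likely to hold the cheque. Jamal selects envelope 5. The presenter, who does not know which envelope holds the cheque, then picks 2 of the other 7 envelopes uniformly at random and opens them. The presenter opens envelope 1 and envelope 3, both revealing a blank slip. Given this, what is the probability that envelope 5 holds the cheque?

Consider each possible location of the cheque in turn.
If it is in either of envelopes 1 and 3 (prior 1/8 each): that envelope was opened and seen not to hold the prize — ruled out; weight (1/8)·0 = 0 each.
If it is in any of envelopes 2, 4, 5, 6, 7, and 8 (prior 1/8 each): the presenter picks exactly this set with probability 1/21 regardless, and none is the prize; weight (1/8)·(1/21) = 1/168 each.
The weights sum to 1/28.
So P(the cheque in envelope 5 | the presenter opened envelope 1 and envelope 3) = (1/168) / (1/28) = 1/6.

1/6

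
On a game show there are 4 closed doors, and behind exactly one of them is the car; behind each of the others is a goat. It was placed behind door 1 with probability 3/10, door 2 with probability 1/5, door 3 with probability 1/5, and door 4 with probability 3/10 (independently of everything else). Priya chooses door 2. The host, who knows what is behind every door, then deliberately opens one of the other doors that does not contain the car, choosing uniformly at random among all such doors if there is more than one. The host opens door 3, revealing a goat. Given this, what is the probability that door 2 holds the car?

Condition on the true location of the car.
If it is behind either of doors 1 and 4 (prior 3/10 each): the host has 2 equally likely choices, so probability 1/2; weight (3/10)·(1/2) = 3/20 each.
If it is behind door 2 (prior 1/5): the host has 3 equally likely choices, so probability 1/3; weight (1/5)·(1/3) = 1/15.
If it is behind door 3 (prior 1/5): the host opened door 3, so this case is ruled out; weight (1/5)·0 = 0.
The weights sum to 11/30.
So P(the car behind door 2 | the host opened door 3) = (1/15) / (11/30) = 2/11.

2/11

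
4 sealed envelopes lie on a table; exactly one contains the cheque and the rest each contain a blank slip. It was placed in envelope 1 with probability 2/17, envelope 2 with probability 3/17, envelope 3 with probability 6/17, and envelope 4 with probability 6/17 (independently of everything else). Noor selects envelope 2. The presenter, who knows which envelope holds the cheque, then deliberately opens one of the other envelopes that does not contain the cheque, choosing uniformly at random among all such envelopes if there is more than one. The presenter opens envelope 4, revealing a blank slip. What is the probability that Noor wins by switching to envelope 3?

Apply Bayes' rule, conditioning on where the cheque actually is.
If it is in envelope 1 (prior 2/17): the presenter has 2 equally likely choices, so probability 1/2; weight (2/17)·(1/2) = 1/17.
If it is in envelope 2 (prior 3/17): the presenter has 3 equally likely choices, so probability 1/3; weight (3/17)·(1/3) = 1/17.
If it is in envelope 3 (prior 6/17): the presenter has 2 equally likely choices, so probability 1/2; weight (6/17)·(1/2) = 3/17.
If it is in envelope 4 (prior 6/17): the presenter opened envelope 4, so this case is ruled out; weight (6/17)·0 = 0.
The weights sum to 5/17.
So P(the cheque in envelope 3 | the presenter opened envelope 4) = (3/17) / (5/17) = 3/5.

3/5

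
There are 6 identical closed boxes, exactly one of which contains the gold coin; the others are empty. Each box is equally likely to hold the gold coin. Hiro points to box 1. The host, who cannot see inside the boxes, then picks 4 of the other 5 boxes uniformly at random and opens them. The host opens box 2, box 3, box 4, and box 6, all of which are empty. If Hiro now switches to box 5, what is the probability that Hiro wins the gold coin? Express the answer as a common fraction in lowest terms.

1/2

Condition on the true location of the gold coin.
If it is in either of boxes 1 and 5 (prior 1/6 each): the host picks exactly this set with probability 1/5 regardless, and none is the prize; weight (1/6)·(1/5) = 1/30 each.
If it is in any of boxes 2, 3, 4, and 6 (prior 1/6 each): that box was opened and seen not to hold the prize — ruled out; weight (1/6)·0 = 0 each.
The weights sum to 1/15.
So P(the gold coin in box 5 | the host opened box 2, box 3, box 4, and box 6) = (1/30) / (1/15) = 1/2.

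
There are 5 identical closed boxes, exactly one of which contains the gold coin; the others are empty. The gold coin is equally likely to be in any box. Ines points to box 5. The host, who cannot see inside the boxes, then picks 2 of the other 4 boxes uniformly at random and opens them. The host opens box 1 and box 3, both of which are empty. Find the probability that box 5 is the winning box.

1/3

Apply Bayes' rule, conditioning on where the gold coin actually is.
If it is in either of boxes 1 and 3 (prior 1/5 each): that box was opened and seen not to hold the prize — ruled out; weight (1/5)·0 = 0 each.
If it is in any of boxes 2, 4, and 5 (prior 1/5 each): the host picks exactly this set with probability 1/6 regardless, and none is the prize; weight (1/5)·(1/6) = 1/30 each.
The weights sum to 1/10.
So P(the gold coin in box 5 | the host opened box 1 and box 3) = (1/30) / (1/10) = 1/3.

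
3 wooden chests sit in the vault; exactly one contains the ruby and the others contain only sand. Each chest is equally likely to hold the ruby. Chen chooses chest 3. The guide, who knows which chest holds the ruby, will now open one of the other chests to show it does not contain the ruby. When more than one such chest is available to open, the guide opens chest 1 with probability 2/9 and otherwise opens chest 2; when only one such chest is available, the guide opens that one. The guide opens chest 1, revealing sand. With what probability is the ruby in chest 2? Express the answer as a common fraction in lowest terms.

9/11

Apply Bayes' rule, conditioning on where the ruby actually is.
If it is in chest 1 (prior 1/3): the guide opened chest 1, so this case is ruled out; weight (1/3)·0 = 0.
If it is in chest 2 (prior 1/3): only chest 1 is available, probability 1; weight (1/3)·1 = 1/3.
If it is in chest 3 (prior 1/3): chest 1 is available, opened with probability 2/9; weight (1/3)·(2/9) = 2/27.
The weights sum to 11/27.
So P(the ruby in chest 2 | the guide opened chest 1) = (1/3) / (11/27) = 9/11.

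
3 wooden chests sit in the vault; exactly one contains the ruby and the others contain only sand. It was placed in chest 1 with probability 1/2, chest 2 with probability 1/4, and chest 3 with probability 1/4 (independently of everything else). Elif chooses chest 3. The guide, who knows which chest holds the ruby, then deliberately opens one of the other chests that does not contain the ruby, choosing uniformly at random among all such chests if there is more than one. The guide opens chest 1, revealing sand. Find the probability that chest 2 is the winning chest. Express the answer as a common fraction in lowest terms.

Condition on the true location of the ruby.
If it is in chest 1 (prior 1/2): the guide opened chest 1, so this case is ruled out; weight (1/2)·0 = 0.
If it is in chest 2 (prior 1/4): the guide has no choice, probability 1; weight (1/4)·1 = 1/4.
If it is in chest 3 (prior 1/4): the guide has 2 equally likely choices, so probability 1/2; weight (1/4)·(1/2) = 1/8.
The weights sum to 3/8.
So P(the ruby in chest 2 | the guide opened chest 1) = (1/4) / (3/8) = 2/3.

2/3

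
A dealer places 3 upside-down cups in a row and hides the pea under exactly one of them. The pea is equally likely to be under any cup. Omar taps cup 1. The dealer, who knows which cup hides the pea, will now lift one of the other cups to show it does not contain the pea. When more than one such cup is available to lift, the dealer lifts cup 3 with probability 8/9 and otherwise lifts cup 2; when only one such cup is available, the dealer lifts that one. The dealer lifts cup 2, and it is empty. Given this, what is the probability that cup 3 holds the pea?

9/10

Condition on the true location of the pea.
If it is under cup 1 (prior 1/3): cup 3 is available but not opened, probability 1/9; weight (1/3)·(1/9) = 1/27.
If it is under cup 2 (prior 1/3): the dealer opened cup 2, so this case is ruled out; weight (1/3)·0 = 0.
If it is under cup 3 (prior 1/3): only cup 2 is available, probability 1; weight (1/3)·1 = 1/3.
The weights sum to 10/27.
So P(the pea under cup 3 | the dealer opened cup 2) = (1/3) / (10/27) = 9/10.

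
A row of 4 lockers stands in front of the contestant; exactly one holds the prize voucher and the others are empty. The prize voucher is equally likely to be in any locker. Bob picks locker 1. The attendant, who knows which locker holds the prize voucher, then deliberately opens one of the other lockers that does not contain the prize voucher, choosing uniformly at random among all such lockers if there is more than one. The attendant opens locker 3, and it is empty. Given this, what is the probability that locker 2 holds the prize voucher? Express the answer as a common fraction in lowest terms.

3/8

Consider each possible location of the prize voucher in turn.
If it is in locker 1 (prior 1/4): the attendant has 3 equally likely choices, so probability 1/3; weight (1/4)·(1/3) = 1/12.
If it is in either of lockers 2 and 4 (prior 1/4 each): the attendant has 2 equally likely choices, so probability 1/2; weight (1/4)·(1/2) = 1/8 each.
If it is in locker 3 (prior 1/4): the attendant opened locker 3, so this case is ruled out; weight (1/4)·0 = 0.
The weights sum to 1/3.
So P(the prize voucher in locker 2 | the attendant opened locker 3) = (1/8) / (1/3) = 3/8.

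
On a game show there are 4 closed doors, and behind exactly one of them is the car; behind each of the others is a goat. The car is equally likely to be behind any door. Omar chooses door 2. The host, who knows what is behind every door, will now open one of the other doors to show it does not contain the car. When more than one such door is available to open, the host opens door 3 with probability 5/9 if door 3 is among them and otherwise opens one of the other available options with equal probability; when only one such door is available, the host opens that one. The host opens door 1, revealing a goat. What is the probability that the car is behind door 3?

Consider each possible location of the car in turn.
If it is behind door 1 (prior 1/4): the host opened door 1, so this case is ruled out; weight (1/4)·0 = 0.
If it is behind door 2 (prior 1/4): door 3 is available but not opened; door 1 gets probability (1 − 5/9)/2 = 2/9; weight (1/4)·(2/9) = 1/18.
If it is behind door 3 (prior 1/4): door 3 holds the prize so is unavailable; the host chooses uniformly among the 2 others, probability 1/2; weight (1/4)·(1/2) = 1/8.
If it is behind door 4 (prior 1/4): door 3 is available but not opened, probability 4/9; weight (1/4)·(4/9) = 1/9.
The weights sum to 7/24.
So P(the car behind door 3 | the host opened door 1) = (1/8) / (7/24) = 3/7.

3/7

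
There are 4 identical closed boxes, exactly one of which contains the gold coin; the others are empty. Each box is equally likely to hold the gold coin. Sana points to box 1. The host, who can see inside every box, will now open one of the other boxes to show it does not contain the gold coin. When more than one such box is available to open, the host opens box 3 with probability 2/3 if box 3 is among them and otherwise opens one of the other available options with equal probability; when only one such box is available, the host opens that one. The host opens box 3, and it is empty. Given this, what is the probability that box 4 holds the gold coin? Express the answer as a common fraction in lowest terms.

1/3

Condition on the true location of the gold coin.
If it is in any of boxes 1, 2, and 4 (prior 1/4 each): box 3 is available, opened with probability 2/3; weight (1/4)·(2/3) = 1/6 each.
If it is in box 3 (prior 1/4): the host opened box 3, so this case is ruled out; weight (1/4)·0 = 0.
The weights sum to 1/2.
So P(the gold coin in box 4 | the host opened box 3) = (1/6) / (1/2) = 1/3.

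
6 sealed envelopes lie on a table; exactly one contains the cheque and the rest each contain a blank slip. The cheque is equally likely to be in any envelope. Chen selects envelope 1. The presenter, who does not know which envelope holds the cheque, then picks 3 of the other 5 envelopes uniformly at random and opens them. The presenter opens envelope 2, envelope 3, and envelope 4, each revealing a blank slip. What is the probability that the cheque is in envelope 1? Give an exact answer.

Condition on the true location of the cheque.
If it is in any of envelopes 1, 5, and 6 (prior 1/6 each): the presenter picks exactly this set with probability 1/10 regardless, and none is the prize; weight (1/6)·(1/10) = 1/60 each.
If it is in any of envelopes 2, 3, and 4 (prior 1/6 each): that envelope was opened and seen not to hold the prize — ruled out; weight (1/6)·0 = 0 each.
The weights sum to 1/20.
So P(the cheque in envelope 1 | the presenter opened envelope 2, envelope 3, and envelope 4) = (1/60) / (1/20) = 1/3.

1/3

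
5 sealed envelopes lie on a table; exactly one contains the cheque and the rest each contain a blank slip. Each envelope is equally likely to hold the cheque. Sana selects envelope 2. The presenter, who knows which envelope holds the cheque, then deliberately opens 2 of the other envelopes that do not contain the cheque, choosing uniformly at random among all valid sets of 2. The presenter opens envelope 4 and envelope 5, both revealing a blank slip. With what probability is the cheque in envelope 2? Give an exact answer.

1/5

Consider each possible location of the cheque in turn.
If it is in either of envelopes 1 and 3 (prior 1/5 each): the presenter has 3 equally likely choices, so probability 1/3; weight (1/5)·(1/3) = 1/15 each.
If it is in envelope 2 (prior 1/5): the presenter has 6 equally likely choices, so probability 1/6; weight (1/5)·(1/6) = 1/30.
If it is in either of envelopes 4 and 5 (prior 1/5 each): that envelope was opened and seen not to hold the prize — ruled out; weight (1/5)·0 = 0 each.
The weights sum to 1/6.
So P(the cheque in envelope 2 | the presenter opened envelope 4 and envelope 5) = (1/30) / (1/6) = 1/5.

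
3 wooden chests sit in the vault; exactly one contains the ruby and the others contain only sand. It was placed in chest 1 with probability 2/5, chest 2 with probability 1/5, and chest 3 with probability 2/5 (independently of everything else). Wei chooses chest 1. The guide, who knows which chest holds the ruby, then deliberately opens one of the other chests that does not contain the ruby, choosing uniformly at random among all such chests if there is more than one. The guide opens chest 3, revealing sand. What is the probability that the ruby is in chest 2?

1/2

Apply Bayes' rule, conditioning on where the ruby actually is.
If it is in chest 1 (prior 2/5): the guide has 2 equally likely choices, so probability 1/2; weight (2/5)·(1/2) = 1/5.
If it is in chest 2 (prior 1/5): the guide has no choice, probability 1; weight (1/5)·1 = 1/5.
If it is in chest 3 (prior 2/5): the guide opened chest 3, so this case is ruled out; weight (2/5)·0 = 0.
The weights sum to 2/5.
So P(the ruby in chest 2 | the guide opened chest 3) = (1/5) / (2/5) = 1/2.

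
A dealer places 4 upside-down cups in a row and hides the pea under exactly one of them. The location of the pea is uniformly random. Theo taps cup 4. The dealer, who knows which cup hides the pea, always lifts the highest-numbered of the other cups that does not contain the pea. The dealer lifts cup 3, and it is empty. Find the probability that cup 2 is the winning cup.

Condition on the true location of the pea.
If it is under any of cups 1, 2, and 4 (prior 1/4 each): cup 3 is the highest-numbered option available, probability 1; weight (1/4)·1 = 1/4 each.
If it is under cup 3 (prior 1/4): the dealer opened cup 3, so this case is ruled out; weight (1/4)·0 = 0.
The weights sum to 3/4.
So P(the pea under cup 2 | the dealer opened cup 3) = (1/4) / (3/4) = 1/3.

1/3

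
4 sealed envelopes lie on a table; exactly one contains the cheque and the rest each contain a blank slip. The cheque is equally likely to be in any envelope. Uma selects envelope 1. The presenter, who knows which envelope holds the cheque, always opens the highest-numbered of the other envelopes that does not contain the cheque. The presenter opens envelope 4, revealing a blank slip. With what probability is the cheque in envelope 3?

1/3

Apply Bayes' rule, conditioning on where the cheque actually is.
If it is in any of envelopes 1, 2, and 3 (prior 1/4 each): envelope 4 is the highest-numbered option available, probability 1; weight (1/4)·1 = 1/4 each.
If it is in envelope 4 (prior 1/4): the presenter opened envelope 4, so this case is ruled out; weight (1/4)·0 = 0.
The weights sum to 3/4.
So P(the cheque in envelope 3 | the presenter opened envelope 4) = (1/4) / (3/4) = 1/3.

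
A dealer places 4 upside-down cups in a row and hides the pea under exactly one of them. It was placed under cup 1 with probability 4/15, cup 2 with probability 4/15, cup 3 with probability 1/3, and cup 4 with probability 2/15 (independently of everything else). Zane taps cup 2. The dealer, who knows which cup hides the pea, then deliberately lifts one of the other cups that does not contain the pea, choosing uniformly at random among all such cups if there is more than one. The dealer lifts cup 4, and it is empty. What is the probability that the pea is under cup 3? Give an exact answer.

Apply Bayes' rule, conditioning on where the pea actually is.
If it is under cup 1 (prior 4/15): the dealer has 2 equally likely choices, so probability 1/2; weight (4/15)·(1/2) = 2/15.
If it is under cup 2 (prior 4/15): the dealer has 3 equally likely choices, so probability 1/3; weight (4/15)·(1/3) = 4/45.
If it is under cup 3 (prior 1/3): the dealer has 2 equally likely choices, so probability 1/2; weight (1/3)·(1/2) = 1/6.
If it is under cup 4 (prior 2/15): the dealer opened cup 4, so this case is ruled out; weight (2/15)·0 = 0.
The weights sum to 7/18.
So P(the pea under cup 3 | the dealer opened cup 4) = (1/6) / (7/18) = 3/7.

3/7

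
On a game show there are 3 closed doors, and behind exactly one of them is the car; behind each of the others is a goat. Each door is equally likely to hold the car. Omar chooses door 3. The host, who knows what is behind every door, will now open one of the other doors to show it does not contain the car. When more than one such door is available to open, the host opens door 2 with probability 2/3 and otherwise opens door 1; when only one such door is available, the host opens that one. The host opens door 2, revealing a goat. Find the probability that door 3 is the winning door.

Condition on the true location of the car.
If it is behind door 1 (prior 1/3): only door 2 is available, probability 1; weight (1/3)·1 = 1/3.
If it is behind door 2 (prior 1/3): the host opened door 2, so this case is ruled out; weight (1/3)·0 = 0.
If it is behind door 3 (prior 1/3): door 2 is available, opened with probability 2/3; weight (1/3)·(2/3) = 2/9.
The weights sum to 5/9.
So P(the car behind door 3 | the host opened door 2) = (2/9) / (5/9) = 2/5.

2/5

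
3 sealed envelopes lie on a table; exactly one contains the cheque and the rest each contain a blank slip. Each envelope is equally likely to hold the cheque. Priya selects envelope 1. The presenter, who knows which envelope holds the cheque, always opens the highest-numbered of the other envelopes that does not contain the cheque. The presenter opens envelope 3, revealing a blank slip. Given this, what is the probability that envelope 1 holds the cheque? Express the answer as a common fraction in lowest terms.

1/2

Consider each possible location of the cheque in turn.
If it is in either of envelopes 1 and 2 (prior 1/3 each): envelope 3 is the highest-numbered option available, probability 1; weight (1/3)·1 = 1/3 each.
If it is in envelope 3 (prior 1/3): the presenter opened envelope 3, so this case is ruled out; weight (1/3)·0 = 0.
The weights sum to 2/3.
So P(the cheque in envelope 1 | the presenter opened envelope 3) = (1/3) / (2/3) = 1/2.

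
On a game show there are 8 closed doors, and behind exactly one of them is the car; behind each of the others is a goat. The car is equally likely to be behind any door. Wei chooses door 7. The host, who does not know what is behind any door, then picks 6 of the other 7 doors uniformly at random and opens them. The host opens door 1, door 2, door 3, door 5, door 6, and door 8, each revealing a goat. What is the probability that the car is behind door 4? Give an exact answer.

1/2

Apply Bayes' rule, conditioning on where the car actually is.
If it is behind any of doors 1, 2, 3, 5, 6, and 8 (prior 1/8 each): that door was opened and seen not to hold the prize — ruled out; weight (1/8)·0 = 0 each.
If it is behind either of doors 4 and 7 (prior 1/8 each): the host picks exactly this set with probability 1/7 regardless, and none is the prize; weight (1/8)·(1/7) = 1/56 each.
The weights sum to 1/28.
So P(the car behind door 4 | the host opened door 1, door 2, door 3, door 5, door 6, and door 8) = (1/56) / (1/28) = 1/2.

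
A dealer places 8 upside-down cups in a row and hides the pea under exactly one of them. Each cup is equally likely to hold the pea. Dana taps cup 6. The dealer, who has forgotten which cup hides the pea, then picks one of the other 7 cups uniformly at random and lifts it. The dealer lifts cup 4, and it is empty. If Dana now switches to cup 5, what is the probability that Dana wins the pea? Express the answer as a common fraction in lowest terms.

Because the dealer chose which cup to lift without knowing where the pea is, the choice is independent of the prize location. Learning that cup 4 does not hold the pea simply rules out that one location and leaves the remaining 7 cups still equally likely by symmetry.
So P(the pea under cup 5) = 1/7.

1/7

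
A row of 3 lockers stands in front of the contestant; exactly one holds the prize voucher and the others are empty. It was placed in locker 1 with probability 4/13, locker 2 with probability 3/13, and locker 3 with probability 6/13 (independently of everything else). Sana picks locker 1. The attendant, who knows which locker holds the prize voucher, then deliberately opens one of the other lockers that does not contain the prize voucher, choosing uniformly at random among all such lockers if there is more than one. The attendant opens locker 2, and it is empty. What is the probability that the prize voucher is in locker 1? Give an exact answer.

Condition on the true location of the prize voucher.
If it is in locker 1 (prior 4/13): the attendant has 2 equally likely choices, so probability 1/2; weight (4/13)·(1/2) = 2/13.
If it is in locker 2 (prior 3/13): the attendant opened locker 2, so this case is ruled out; weight (3/13)·0 = 0.
If it is in locker 3 (prior 6/13): the attendant has no choice, probability 1; weight (6/13)·1 = 6/13.
The weights sum to 8/13.
So P(the prize voucher in locker 1 | the attendant opened locker 2) = (2/13) / (8/13) = 1/4.

1/4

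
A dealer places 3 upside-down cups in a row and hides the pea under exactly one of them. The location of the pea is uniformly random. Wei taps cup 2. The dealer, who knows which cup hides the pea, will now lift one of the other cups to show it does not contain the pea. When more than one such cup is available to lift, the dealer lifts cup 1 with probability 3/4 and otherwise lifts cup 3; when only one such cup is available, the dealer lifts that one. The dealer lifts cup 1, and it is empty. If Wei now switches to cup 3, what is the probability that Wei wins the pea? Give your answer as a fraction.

4/7

Consider each possible location of the pea in turn.
If it is under cup 1 (prior 1/3): the dealer opened cup 1, so this case is ruled out; weight (1/3)·0 = 0.
If it is under cup 2 (prior 1/3): cup 1 is available, opened with probability 3/4; weight (1/3)·(3/4) = 1/4.
If it is under cup 3 (prior 1/3): only cup 1 is available, probability 1; weight (1/3)·1 = 1/3.
The weights sum to 7/12.
So P(the pea under cup 3 | the dealer opened cup 1) = (1/3) / (7/12) = 4/7.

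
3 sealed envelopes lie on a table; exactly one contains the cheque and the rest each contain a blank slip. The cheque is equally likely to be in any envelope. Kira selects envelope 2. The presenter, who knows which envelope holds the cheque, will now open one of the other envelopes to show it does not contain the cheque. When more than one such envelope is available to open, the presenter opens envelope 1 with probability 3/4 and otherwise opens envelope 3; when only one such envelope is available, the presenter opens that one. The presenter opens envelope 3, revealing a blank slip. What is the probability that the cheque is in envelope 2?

Apply Bayes' rule, conditioning on where the cheque actually is.
If it is in envelope 1 (prior 1/3): only envelope 3 is available, probability 1; weight (1/3)·1 = 1/3.
If it is in envelope 2 (prior 1/3): envelope 1 is available but not opened, probability 1/4; weight (1/3)·(1/4) = 1/12.
If it is in envelope 3 (prior 1/3): the presenter opened envelope 3, so this case is ruled out; weight (1/3)·0 = 0.
The weights sum to 5/12.
So P(the cheque in envelope 2 | the presenter opened envelope 3) = (1/12) / (5/12) = 1/5.

1/5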